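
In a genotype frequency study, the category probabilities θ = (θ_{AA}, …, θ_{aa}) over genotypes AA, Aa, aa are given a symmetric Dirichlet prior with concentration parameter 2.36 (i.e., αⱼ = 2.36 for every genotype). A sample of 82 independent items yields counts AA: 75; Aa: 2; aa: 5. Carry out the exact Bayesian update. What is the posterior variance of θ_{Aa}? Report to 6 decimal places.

The Dirichlet prior is conjugate to the Multinomial likelihood: each posterior αⱼ = prior αⱼ + observed count nⱼ.
Posterior concentration: (77.36, 4.36, 7.36), total = 89.08.
Var[θ_j] = α_j(Σα−α_j)/((Σα)²(Σα+1)) = 4.36·84.72/(89.08²·90.08) = 0.000517.

0.000517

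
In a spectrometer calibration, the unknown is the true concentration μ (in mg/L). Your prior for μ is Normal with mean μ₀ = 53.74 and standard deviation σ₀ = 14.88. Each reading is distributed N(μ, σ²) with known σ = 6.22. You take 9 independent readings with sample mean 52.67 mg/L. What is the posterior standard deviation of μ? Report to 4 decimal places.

2.0535

For Normal data with known variance σ², a Normal(μ₀, σ₀²) prior on μ is conjugate. Posterior precision = 1/σ₀² + n/σ²; posterior mean is the precision-weighted average of μ₀ and x̄.
σ₀² = 14.88² = 221.4144, σ² = 6.22² = 38.6884; σ² + n·σ₀² = 38.6884 + 9·221.4144 = 2031.418.
Posterior precision = 1/σ₀² + n/σ² = 1/221.4144 + 9/38.6884 = (σ² + n·σ₀²)/(σ₀²σ²) = 2031.418/(221.4144·38.6884); posterior variance σₙ² = σ₀²σ²/(σ² + n·σ₀²) = 221.4144·38.6884/2031.418 = 4.216842.
Posterior SD = √σₙ² = √(221.4144·38.6884/2031.418) = 2.0535.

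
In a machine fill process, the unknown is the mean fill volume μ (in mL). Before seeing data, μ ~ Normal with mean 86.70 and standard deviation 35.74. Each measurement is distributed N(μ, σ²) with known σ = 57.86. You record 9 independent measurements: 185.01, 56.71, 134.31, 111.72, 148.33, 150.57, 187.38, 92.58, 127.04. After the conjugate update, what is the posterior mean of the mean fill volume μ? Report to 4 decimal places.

For Normal data with known variance σ², a Normal(μ₀, σ₀²) prior on μ is conjugate. Posterior precision = 1/σ₀² + n/σ²; posterior mean is the precision-weighted average of μ₀ and x̄.
Σxᵢ = 185.01 + 56.71 + 134.31 + 111.72 + 148.33 + 150.57 + 187.38 + 92.58 + 127.04 = 1193.65, so n·x̄ = 1193.65.
σ₀² = 35.74² = 1277.3476, σ² = 57.86² = 3347.7796; σ² + n·σ₀² = 3347.7796 + 9·1277.3476 = 14843.908.
Posterior mean = (μ₀/σ₀² + n·x̄/σ²)/(1/σ₀² + n/σ²) = (σ²·μ₀ + σ₀²·n·x̄)/(σ² + n·σ₀²) = (3347.7796·86.70 + 1277.3476·1193.65)/14843.908 = 1814958.45406/14843.908 = 122.2696.

122.2696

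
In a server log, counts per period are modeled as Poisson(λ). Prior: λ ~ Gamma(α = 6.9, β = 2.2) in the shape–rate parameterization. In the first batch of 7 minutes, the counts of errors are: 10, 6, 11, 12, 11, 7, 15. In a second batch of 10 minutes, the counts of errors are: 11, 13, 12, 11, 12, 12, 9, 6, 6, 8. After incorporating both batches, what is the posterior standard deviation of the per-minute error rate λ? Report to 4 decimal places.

0.6966

With a Gamma(shape α, rate β) prior, the Poisson likelihood is conjugate: the posterior is Gamma(α + ΣXᵢ, β + n).
Batch 1: sum of counts S = 72 over n = 7 minutes.
After batch 1: Gamma(α+S, β+n) = Gamma(6.9+72, 2.2+7) = Gamma(78.9, 9.2).
Batch 2: sum of counts S = 100 over n = 10 minutes.
After batch 2: Gamma(α+S, β+n) = Gamma(78.9+100, 9.2+10) = Gamma(178.9, 19.2).
SD = √α/β = √178.9/19.2 = 0.6966.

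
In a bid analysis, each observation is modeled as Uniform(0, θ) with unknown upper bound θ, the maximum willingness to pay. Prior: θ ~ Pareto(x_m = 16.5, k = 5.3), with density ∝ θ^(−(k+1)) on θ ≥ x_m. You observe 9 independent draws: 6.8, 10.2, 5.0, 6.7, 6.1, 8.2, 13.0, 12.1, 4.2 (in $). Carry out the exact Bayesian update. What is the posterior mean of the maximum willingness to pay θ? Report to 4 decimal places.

A Pareto(scale x_m, shape k) prior on the upper bound θ of Uniform(0, θ) is conjugate: posterior is Pareto(max(x_m, max xᵢ), k + n).
Sample maximum = 13.0; prior scale x_m = 16.5 → posterior scale = max = 16.5.
Posterior shape = 5.3 + 9 = 14.3.
E[θ|data] = k·x_m/(k−1) = 14.3·16.5/13.3 = 17.7406.

17.7406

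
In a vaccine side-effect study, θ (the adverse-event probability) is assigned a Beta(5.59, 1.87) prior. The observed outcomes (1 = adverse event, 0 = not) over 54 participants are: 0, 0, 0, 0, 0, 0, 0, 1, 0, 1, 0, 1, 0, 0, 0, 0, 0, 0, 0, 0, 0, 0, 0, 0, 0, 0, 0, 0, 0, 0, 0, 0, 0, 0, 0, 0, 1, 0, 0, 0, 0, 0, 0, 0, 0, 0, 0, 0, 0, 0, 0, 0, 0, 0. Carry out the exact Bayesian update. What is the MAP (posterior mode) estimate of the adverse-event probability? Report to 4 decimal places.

The Beta prior is conjugate to a Binomial/Bernoulli likelihood; the update adds successes to α and failures to β.
Posterior: Beta(α+k, β+n−k) = Beta(5.59+4, 1.87+50) = Beta(9.59, 51.87).
Mode of Beta(a,b) for a,b>1 is (a−1)/(a+b−2) = 8.59/59.46 = 0.1445.

0.1445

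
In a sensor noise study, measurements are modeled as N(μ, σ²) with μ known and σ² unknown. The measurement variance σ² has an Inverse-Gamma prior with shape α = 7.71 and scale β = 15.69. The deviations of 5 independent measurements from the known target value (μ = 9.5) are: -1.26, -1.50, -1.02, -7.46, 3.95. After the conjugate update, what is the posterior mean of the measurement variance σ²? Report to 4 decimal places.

With known mean μ and an Inverse-Gamma(α, β) prior on σ², the Normal likelihood is conjugate: posterior is Inv-Gamma(α + n/2, β + Σ(xᵢ−μ)²/2).
Σ(xᵢ−μ)² = (-1.26)² + (-1.50)² + (-1.02)² + (-7.46)² + (3.95)² = 76.1321.
Posterior: Inv-Gamma(7.71 + 5/2, 15.69 + 76.1321/2) = Inv-Gamma(10.21, 53.75605).
E[σ²|data] = β/(α−1) = 53.75605/9.21 = 5.8367.

5.8367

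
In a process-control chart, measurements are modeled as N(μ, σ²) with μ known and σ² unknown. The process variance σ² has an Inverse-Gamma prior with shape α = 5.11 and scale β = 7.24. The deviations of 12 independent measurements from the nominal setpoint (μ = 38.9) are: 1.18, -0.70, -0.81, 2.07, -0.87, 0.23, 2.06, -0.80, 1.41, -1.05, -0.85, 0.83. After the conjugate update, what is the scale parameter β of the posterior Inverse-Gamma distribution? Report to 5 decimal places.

15.74940

With known mean μ and an Inverse-Gamma(α, β) prior on σ², the Normal likelihood is conjugate: posterior is Inv-Gamma(α + n/2, β + Σ(xᵢ−μ)²/2).
Σ(xᵢ−μ)² = (1.18)² + (-0.70)² + (-0.81)² + (2.07)² + (-0.87)² + (0.23)² + (2.06)² + (-0.80)² + (1.41)² + (-1.05)² + (-0.85)² + (0.83)² = 17.0188.
Posterior: Inv-Gamma(5.11 + 12/2, 7.24 + 17.0188/2) = Inv-Gamma(11.11, 15.74940).
Posterior β = 15.74940.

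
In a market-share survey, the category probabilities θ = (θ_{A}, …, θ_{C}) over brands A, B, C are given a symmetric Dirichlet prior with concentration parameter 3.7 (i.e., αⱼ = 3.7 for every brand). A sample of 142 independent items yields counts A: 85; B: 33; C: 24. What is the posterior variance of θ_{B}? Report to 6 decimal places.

0.001183

The Dirichlet prior is conjugate to the Multinomial likelihood: each posterior αⱼ = prior αⱼ + observed count nⱼ.
Posterior concentration: (88.7, 36.7, 27.7), total = 153.1.
Var[θ_j] = α_j(Σα−α_j)/((Σα)²(Σα+1)) = 36.7·116.4/(153.1²·154.1) = 0.001183.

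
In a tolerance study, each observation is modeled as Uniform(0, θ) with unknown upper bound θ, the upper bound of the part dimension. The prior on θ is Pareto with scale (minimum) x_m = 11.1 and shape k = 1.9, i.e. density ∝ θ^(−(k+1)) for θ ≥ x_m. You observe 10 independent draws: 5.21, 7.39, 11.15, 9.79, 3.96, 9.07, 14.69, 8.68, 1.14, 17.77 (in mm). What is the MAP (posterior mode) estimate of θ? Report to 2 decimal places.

17.77

A Pareto(scale x_m, shape k) prior on the upper bound θ of Uniform(0, θ) is conjugate: posterior is Pareto(max(x_m, max xᵢ), k + n).
Sample maximum = 17.77; prior scale x_m = 11.1 → posterior scale = max = 17.77.
Posterior shape = 1.9 + 10 = 11.9.
The Pareto density is decreasing on [x_m, ∞), so the mode is x_m = 17.77.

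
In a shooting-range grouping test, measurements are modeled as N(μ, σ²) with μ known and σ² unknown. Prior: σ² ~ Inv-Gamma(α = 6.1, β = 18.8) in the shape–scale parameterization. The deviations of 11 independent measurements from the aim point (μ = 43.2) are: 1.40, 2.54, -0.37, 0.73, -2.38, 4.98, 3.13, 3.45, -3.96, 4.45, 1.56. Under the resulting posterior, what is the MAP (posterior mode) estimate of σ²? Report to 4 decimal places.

With known mean μ and an Inverse-Gamma(α, β) prior on σ², the Normal likelihood is conjugate: posterior is Inv-Gamma(α + n/2, β + Σ(xᵢ−μ)²/2).
Σ(xᵢ−μ)² = (1.40)² + (2.54)² + (-0.37)² + (0.73)² + (-2.38)² + (4.98)² + (3.13)² + (3.45)² + (-3.96)² + (4.45)² + (1.56)² = 99.1633.
Posterior: Inv-Gamma(6.1 + 11/2, 18.8 + 99.1633/2) = Inv-Gamma(11.60, 68.38165).
Mode = β/(α+1) = 68.38165/12.60 = 5.4271.

5.4271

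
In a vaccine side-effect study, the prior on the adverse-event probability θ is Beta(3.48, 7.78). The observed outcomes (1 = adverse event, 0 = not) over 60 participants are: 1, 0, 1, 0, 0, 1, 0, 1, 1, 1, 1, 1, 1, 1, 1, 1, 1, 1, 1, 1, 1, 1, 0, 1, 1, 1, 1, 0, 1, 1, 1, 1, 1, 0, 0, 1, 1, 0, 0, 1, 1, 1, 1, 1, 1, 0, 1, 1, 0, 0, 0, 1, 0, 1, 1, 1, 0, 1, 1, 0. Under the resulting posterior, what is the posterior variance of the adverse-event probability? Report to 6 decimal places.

The Beta prior is conjugate to a Binomial/Bernoulli likelihood; the update adds successes to α and failures to β.
Posterior: Beta(α+k, β+n−k) = Beta(3.48+43, 7.78+17) = Beta(46.48, 24.78).
Var = αβ/((α+β)²(α+β+1)) = 46.48·24.78/(71.26²·72.26) = 0.003139.

0.003139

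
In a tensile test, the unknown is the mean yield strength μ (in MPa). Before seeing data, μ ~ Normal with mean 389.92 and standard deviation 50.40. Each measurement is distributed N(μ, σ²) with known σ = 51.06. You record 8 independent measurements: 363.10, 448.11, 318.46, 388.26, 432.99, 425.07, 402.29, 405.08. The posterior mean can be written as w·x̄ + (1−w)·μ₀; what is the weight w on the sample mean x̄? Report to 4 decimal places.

0.8863

For Normal data with known variance σ², a Normal(μ₀, σ₀²) prior on μ is conjugate. Posterior precision = 1/σ₀² + n/σ²; posterior mean is the precision-weighted average of μ₀ and x̄.
σ₀² = 50.40² = 2540.16, σ² = 51.06² = 2607.1236. Prior precision 1/σ₀² = 1/2540.16; data precision n/σ² = 8/2607.1236.
w = (n/σ²)/(1/σ₀² + n/σ²) = n·σ₀²/(σ² + n·σ₀²) = 8·2540.16/(2607.1236 + 8·2540.16) = 20321.28/22928.4036 = 0.8863.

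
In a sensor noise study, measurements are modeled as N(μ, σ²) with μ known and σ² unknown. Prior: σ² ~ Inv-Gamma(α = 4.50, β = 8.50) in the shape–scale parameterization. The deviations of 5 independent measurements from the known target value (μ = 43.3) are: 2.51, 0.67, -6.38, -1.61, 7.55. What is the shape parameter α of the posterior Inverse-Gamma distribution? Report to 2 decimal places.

7.00

With known mean μ and an Inverse-Gamma(α, β) prior on σ², the Normal likelihood is conjugate: posterior is Inv-Gamma(α + n/2, β + Σ(xᵢ−μ)²/2).
Σ(xᵢ−μ)² = (2.51)² + (0.67)² + (-6.38)² + (-1.61)² + (7.55)² = 107.0480.
Posterior: Inv-Gamma(4.50 + 5/2, 8.50 + 107.0480/2) = Inv-Gamma(7.00, 62.02400).
Posterior α = 7.00.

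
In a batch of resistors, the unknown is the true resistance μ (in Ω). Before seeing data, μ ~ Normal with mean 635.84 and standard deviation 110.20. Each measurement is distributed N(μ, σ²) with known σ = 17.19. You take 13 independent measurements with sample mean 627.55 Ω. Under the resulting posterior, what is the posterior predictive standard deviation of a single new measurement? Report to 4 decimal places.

For Normal data with known variance σ², a Normal(μ₀, σ₀²) prior on μ is conjugate. Posterior precision = 1/σ₀² + n/σ²; posterior mean is the precision-weighted average of μ₀ and x̄.
σ₀² = 110.20² = 12144.04, σ² = 17.19² = 295.4961; σ² + n·σ₀² = 295.4961 + 13·12144.04 = 158168.0161.
Posterior precision = 1/σ₀² + n/σ² = 1/12144.04 + 13/295.4961 = (σ² + n·σ₀²)/(σ₀²σ²) = 158168.0161/(12144.04·295.4961); posterior variance σₙ² = σ₀²σ²/(σ² + n·σ₀²) = 12144.04·295.4961/158168.0161 = 22.688003.
Predictive variance for one new observation = σₙ² + σ² = 12144.04·295.4961/158168.0161 + 295.4961 = σ²·(σ₀² + 158168.0161)/158168.0161 = 295.4961·170312.0561/158168.0161 = 318.184103; SD = √(295.4961·170312.0561/158168.0161) = 17.8377.

17.8377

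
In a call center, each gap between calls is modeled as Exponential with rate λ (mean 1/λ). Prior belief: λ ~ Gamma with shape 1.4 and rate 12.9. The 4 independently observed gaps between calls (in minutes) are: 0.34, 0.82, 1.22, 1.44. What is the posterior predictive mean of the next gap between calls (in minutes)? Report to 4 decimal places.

3.8000

With a Gamma(shape α, rate β) prior on the exponential rate λ, the posterior after n observations with total T = Σxᵢ is Gamma(α+n, β+T).
Sum of observations T = 3.82 minutes; n = 4.
Posterior: Gamma(1.4+4, 12.9+3.82) = Gamma(5.4, 16.72).
The predictive distribution for the next observation is Lomax; its mean is β/(α−1) = 16.72/4.4 = 3.8000.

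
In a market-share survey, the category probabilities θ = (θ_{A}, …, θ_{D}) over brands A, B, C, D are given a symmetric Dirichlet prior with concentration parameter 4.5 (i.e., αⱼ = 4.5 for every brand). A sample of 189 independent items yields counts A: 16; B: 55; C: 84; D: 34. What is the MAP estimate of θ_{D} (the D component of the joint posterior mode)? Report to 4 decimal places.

0.1847

The Dirichlet prior is conjugate to the Multinomial likelihood: each posterior αⱼ = prior αⱼ + observed count nⱼ.
Posterior concentration: (20.5, 59.5, 88.5, 38.5), total = 207.0.
Joint mode component: (α_{D}−1)/(Σα−K) = 37.5/203.0 = 0.1847.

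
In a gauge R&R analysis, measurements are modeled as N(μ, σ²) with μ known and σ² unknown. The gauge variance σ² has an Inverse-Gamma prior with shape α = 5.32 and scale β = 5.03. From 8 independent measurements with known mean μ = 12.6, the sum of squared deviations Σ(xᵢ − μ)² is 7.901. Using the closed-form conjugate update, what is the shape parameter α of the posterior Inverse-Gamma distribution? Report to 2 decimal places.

With known mean μ and an Inverse-Gamma(α, β) prior on σ², the Normal likelihood is conjugate: posterior is Inv-Gamma(α + n/2, β + Σ(xᵢ−μ)²/2).
Posterior: Inv-Gamma(5.32 + 8/2, 5.03 + 7.901/2) = Inv-Gamma(9.32, 8.9805).
Posterior α = 9.32.

9.32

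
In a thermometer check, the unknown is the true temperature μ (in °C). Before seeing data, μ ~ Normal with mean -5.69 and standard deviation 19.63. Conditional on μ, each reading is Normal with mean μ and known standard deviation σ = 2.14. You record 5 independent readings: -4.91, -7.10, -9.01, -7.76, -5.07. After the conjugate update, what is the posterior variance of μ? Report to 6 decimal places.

For Normal data with known variance σ², a Normal(μ₀, σ₀²) prior on μ is conjugate. Posterior precision = 1/σ₀² + n/σ²; posterior mean is the precision-weighted average of μ₀ and x̄.
σ₀² = 19.63² = 385.3369, σ² = 2.14² = 4.5796; σ² + n·σ₀² = 4.5796 + 5·385.3369 = 1931.2641.
Posterior precision = 1/σ₀² + n/σ² = 1/385.3369 + 5/4.5796 = (σ² + n·σ₀²)/(σ₀²σ²) = 1931.2641/(385.3369·4.5796); posterior variance σₙ² = σ₀²σ²/(σ² + n·σ₀²) = 385.3369·4.5796/1931.2641 = 0.913748.

0.913748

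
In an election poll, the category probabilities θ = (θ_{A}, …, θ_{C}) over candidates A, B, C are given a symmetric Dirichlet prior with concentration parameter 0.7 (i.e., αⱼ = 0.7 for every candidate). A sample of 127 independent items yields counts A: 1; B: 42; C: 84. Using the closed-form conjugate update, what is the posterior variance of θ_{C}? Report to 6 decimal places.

0.001734

The Dirichlet prior is conjugate to the Multinomial likelihood: each posterior αⱼ = prior αⱼ + observed count nⱼ.
Posterior concentration: (1.7, 42.7, 84.7), total = 129.1.
Var[θ_j] = α_j(Σα−α_j)/((Σα)²(Σα+1)) = 84.7·44.4/(129.1²·130.1) = 0.001734.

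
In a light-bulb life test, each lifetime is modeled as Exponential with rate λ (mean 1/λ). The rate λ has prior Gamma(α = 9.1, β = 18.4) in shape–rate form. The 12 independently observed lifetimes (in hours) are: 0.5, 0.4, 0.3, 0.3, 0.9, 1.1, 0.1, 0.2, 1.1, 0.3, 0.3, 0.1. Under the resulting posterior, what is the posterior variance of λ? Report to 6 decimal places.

0.036632

With a Gamma(shape α, rate β) prior on the exponential rate λ, the posterior after n observations with total T = Σxᵢ is Gamma(α+n, β+T).
Sum of observations T = 5.6 hours; n = 12.
Posterior: Gamma(9.1+12, 18.4+5.6) = Gamma(21.1, 24.0).
Var = α/β² = 0.036632.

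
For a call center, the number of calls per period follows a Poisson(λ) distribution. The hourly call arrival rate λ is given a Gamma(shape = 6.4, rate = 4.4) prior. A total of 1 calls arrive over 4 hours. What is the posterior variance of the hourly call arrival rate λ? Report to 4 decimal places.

0.1049

With a Gamma(shape α, rate β) prior, the Poisson likelihood is conjugate: the posterior is Gamma(α + ΣXᵢ, β + n).
Posterior: Gamma(α+S, β+n) = Gamma(6.4+1, 4.4+4) = Gamma(7.4, 8.4).
Var = α/β² = 7.4/8.4² = 0.1049.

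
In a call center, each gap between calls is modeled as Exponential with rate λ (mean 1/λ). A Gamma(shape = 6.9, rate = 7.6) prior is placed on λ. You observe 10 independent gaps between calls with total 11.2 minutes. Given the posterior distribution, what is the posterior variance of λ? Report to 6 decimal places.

0.047816

With a Gamma(shape α, rate β) prior on the exponential rate λ, the posterior after n observations with total T = Σxᵢ is Gamma(α+n, β+T).
Posterior: Gamma(6.9+10, 7.6+11.2) = Gamma(16.9, 18.8).
Var = α/β² = 0.047816.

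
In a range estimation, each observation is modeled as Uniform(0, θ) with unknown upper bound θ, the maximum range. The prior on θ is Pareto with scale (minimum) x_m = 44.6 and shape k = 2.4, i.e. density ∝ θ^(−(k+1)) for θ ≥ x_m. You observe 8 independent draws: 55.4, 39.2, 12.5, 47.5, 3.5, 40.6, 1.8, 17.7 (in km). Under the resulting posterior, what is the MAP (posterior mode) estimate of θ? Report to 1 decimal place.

55.4

A Pareto(scale x_m, shape k) prior on the upper bound θ of Uniform(0, θ) is conjugate: posterior is Pareto(max(x_m, max xᵢ), k + n).
Sample maximum = 55.4; prior scale x_m = 44.6 → posterior scale = max = 55.4.
Posterior shape = 2.4 + 8 = 10.4.
The Pareto density is decreasing on [x_m, ∞), so the mode is x_m = 55.4.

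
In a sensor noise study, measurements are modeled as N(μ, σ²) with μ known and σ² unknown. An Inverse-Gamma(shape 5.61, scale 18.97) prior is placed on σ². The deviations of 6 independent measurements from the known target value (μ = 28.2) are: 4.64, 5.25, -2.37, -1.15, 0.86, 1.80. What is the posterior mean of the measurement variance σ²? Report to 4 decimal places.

6.4357

With known mean μ and an Inverse-Gamma(α, β) prior on σ², the Normal likelihood is conjugate: posterior is Inv-Gamma(α + n/2, β + Σ(xᵢ−μ)²/2).
Σ(xᵢ−μ)² = (4.64)² + (5.25)² + (-2.37)² + (-1.15)² + (0.86)² + (1.80)² = 60.0111.
Posterior: Inv-Gamma(5.61 + 6/2, 18.97 + 60.0111/2) = Inv-Gamma(8.61, 48.97555).
E[σ²|data] = β/(α−1) = 48.97555/7.61 = 6.4357.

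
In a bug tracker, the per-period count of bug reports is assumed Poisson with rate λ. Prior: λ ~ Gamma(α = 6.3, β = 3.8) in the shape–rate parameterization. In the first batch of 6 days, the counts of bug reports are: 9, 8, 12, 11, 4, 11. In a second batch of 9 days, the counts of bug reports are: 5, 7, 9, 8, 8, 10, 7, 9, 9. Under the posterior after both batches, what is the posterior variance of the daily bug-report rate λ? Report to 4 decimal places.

With a Gamma(shape α, rate β) prior, the Poisson likelihood is conjugate: the posterior is Gamma(α + ΣXᵢ, β + n).
Batch 1: sum of counts S = 55 over n = 6 days.
After batch 1: Gamma(α+S, β+n) = Gamma(6.3+55, 3.8+6) = Gamma(61.3, 9.8).
Batch 2: sum of counts S = 72 over n = 9 days.
After batch 2: Gamma(α+S, β+n) = Gamma(61.3+72, 9.8+9) = Gamma(133.3, 18.8).
Var = α/β² = 133.3/18.8² = 0.3772.

0.3772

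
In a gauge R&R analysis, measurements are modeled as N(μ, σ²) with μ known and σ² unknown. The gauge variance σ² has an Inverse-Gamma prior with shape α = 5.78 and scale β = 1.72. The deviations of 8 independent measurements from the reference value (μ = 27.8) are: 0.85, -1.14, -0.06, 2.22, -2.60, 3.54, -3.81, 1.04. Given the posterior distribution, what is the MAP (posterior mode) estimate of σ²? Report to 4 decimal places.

With known mean μ and an Inverse-Gamma(α, β) prior on σ², the Normal likelihood is conjugate: posterior is Inv-Gamma(α + n/2, β + Σ(xᵢ−μ)²/2).
Σ(xᵢ−μ)² = (0.85)² + (-1.14)² + (-0.06)² + (2.22)² + (-2.60)² + (3.54)² + (-3.81)² + (1.04)² = 41.8434.
Posterior: Inv-Gamma(5.78 + 8/2, 1.72 + 41.8434/2) = Inv-Gamma(9.78, 22.64170).
Mode = β/(α+1) = 22.64170/10.78 = 2.1003.

2.1003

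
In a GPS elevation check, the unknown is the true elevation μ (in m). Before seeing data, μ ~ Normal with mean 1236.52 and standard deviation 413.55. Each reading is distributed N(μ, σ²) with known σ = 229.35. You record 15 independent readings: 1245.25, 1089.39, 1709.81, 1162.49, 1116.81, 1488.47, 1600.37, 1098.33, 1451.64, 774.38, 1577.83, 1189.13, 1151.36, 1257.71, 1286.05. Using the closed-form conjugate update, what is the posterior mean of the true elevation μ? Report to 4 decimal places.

1279.0624

For Normal data with known variance σ², a Normal(μ₀, σ₀²) prior on μ is conjugate. Posterior precision = 1/σ₀² + n/σ²; posterior mean is the precision-weighted average of μ₀ and x̄.
Σxᵢ = 1245.25 + 1089.39 + 1709.81 + 1162.49 + 1116.81 + 1488.47 + 1600.37 + 1098.33 + 1451.64 + 774.38 + 1577.83 + 1189.13 + 1151.36 + 1257.71 + 1286.05 = 19199.02, so n·x̄ = 19199.02.
σ₀² = 413.55² = 171023.6025, σ² = 229.35² = 52601.4225; σ² + n·σ₀² = 52601.4225 + 15·171023.6025 = 2617955.46.
Posterior mean = (μ₀/σ₀² + n·x̄/σ²)/(1/σ₀² + n/σ²) = (σ²·μ₀ + σ₀²·n·x̄)/(σ² + n·σ₀²) = (52601.4225·1236.52 + 171023.6025·19199.02)/2617955.46 = 3348528275.81925/2617955.46 = 1279.0624.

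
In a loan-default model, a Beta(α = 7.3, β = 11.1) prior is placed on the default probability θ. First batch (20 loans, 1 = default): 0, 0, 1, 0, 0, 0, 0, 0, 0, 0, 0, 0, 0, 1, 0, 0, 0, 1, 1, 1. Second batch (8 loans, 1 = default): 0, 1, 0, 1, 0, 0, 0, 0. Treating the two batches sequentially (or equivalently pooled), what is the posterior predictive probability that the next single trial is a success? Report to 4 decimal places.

The Beta prior is conjugate to a Binomial/Bernoulli likelihood; the update adds successes to α and failures to β.
After batch 1: Beta(7.3+5, 11.1+15) = Beta(12.3, 26.1).
After batch 2: Beta(12.3+2, 26.1+6) = Beta(14.3, 32.1).
For a single future Bernoulli trial, P(success | data) = α/(α+β) = 0.3082.

0.3082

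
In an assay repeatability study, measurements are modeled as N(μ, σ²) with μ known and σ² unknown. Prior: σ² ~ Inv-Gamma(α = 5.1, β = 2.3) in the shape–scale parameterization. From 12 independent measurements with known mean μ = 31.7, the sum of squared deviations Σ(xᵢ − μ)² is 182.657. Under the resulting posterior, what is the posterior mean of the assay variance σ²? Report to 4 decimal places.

9.2701

With known mean μ and an Inverse-Gamma(α, β) prior on σ², the Normal likelihood is conjugate: posterior is Inv-Gamma(α + n/2, β + Σ(xᵢ−μ)²/2).
Posterior: Inv-Gamma(5.1 + 12/2, 2.3 + 182.657/2) = Inv-Gamma(11.10, 93.6285).
E[σ²|data] = β/(α−1) = 93.6285/10.10 = 9.2701.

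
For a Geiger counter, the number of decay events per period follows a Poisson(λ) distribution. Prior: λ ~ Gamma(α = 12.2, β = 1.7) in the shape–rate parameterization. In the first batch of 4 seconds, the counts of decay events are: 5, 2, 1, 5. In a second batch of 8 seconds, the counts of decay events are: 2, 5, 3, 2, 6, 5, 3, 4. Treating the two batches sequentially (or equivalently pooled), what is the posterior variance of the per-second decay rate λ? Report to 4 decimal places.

0.2941

With a Gamma(shape α, rate β) prior, the Poisson likelihood is conjugate: the posterior is Gamma(α + ΣXᵢ, β + n).
Batch 1: sum of counts S = 13 over n = 4 seconds.
After batch 1: Gamma(α+S, β+n) = Gamma(12.2+13, 1.7+4) = Gamma(25.2, 5.7).
Batch 2: sum of counts S = 30 over n = 8 seconds.
After batch 2: Gamma(α+S, β+n) = Gamma(25.2+30, 5.7+8) = Gamma(55.2, 13.7).
Var = α/β² = 55.2/13.7² = 0.2941.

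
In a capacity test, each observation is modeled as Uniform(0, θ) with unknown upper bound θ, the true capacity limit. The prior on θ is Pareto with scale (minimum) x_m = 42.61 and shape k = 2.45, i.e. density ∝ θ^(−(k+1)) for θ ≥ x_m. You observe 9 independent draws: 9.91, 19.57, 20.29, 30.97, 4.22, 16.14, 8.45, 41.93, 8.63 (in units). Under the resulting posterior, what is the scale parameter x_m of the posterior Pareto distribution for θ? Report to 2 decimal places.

A Pareto(scale x_m, shape k) prior on the upper bound θ of Uniform(0, θ) is conjugate: posterior is Pareto(max(x_m, max xᵢ), k + n).
Sample maximum = 41.93; prior scale x_m = 42.61 → posterior scale = max = 42.61.
Posterior shape = 2.45 + 9 = 11.45.
Posterior scale x_m = 42.61.

42.61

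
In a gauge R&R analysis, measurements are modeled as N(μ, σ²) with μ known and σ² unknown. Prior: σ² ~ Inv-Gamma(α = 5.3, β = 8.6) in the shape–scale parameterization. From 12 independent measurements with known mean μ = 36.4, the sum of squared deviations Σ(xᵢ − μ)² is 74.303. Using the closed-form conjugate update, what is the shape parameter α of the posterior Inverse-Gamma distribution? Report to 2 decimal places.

With known mean μ and an Inverse-Gamma(α, β) prior on σ², the Normal likelihood is conjugate: posterior is Inv-Gamma(α + n/2, β + Σ(xᵢ−μ)²/2).
Posterior: Inv-Gamma(5.3 + 12/2, 8.6 + 74.303/2) = Inv-Gamma(11.30, 45.7515).
Posterior α = 11.30.

11.30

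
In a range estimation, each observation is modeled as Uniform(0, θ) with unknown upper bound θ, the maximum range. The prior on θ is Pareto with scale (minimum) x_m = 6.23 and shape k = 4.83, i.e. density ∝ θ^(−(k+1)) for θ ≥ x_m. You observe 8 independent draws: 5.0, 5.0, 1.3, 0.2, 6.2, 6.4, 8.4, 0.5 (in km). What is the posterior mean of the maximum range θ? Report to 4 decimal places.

A Pareto(scale x_m, shape k) prior on the upper bound θ of Uniform(0, θ) is conjugate: posterior is Pareto(max(x_m, max xᵢ), k + n).
Sample maximum = 8.4; prior scale x_m = 6.23 → posterior scale = max = 8.40.
Posterior shape = 4.83 + 8 = 12.83.
E[θ|data] = k·x_m/(k−1) = 12.83·8.40/11.83 = 9.1101.

9.1101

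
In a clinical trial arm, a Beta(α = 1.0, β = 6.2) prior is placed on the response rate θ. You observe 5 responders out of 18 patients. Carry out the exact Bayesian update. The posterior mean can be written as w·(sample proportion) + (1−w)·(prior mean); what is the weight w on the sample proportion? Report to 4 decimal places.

The Beta prior is conjugate to a Binomial/Bernoulli likelihood; the update adds successes to α and failures to β.
Posterior mean = (α₀+k)/(α₀+β₀+n) = [n/(α₀+β₀+n)]·(k/n) + [(α₀+β₀)/(α₀+β₀+n)]·α₀/(α₀+β₀), so only n and the prior enter the weight.
The weight on the data is w = n/(α₀+β₀+n) = 18/(1.0+6.2+18) = 18/25.2 = 0.7143.

0.7143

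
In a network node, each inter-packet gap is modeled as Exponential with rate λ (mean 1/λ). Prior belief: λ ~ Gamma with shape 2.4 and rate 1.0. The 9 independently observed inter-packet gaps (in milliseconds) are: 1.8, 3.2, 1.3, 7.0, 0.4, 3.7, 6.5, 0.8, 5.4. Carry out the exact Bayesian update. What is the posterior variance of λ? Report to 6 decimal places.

With a Gamma(shape α, rate β) prior on the exponential rate λ, the posterior after n observations with total T = Σxᵢ is Gamma(α+n, β+T).
Sum of observations T = 30.1 milliseconds; n = 9.
Posterior: Gamma(2.4+9, 1.0+30.1) = Gamma(11.4, 31.1).
Var = α/β² = 0.011786.

0.011786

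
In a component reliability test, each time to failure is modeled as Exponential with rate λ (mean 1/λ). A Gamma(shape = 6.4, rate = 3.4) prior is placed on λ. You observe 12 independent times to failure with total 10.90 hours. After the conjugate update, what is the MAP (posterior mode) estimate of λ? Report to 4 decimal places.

1.2168

With a Gamma(shape α, rate β) prior on the exponential rate λ, the posterior after n observations with total T = Σxᵢ is Gamma(α+n, β+T).
Posterior: Gamma(6.4+12, 3.4+10.90) = Gamma(18.4, 14.30).
Mode = (α−1)/β = 1.2168.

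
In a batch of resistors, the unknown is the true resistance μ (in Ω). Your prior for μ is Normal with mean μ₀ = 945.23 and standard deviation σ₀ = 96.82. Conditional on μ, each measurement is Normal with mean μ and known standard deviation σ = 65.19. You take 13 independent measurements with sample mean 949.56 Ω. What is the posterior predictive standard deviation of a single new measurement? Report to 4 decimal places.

67.5694

For Normal data with known variance σ², a Normal(μ₀, σ₀²) prior on μ is conjugate. Posterior precision = 1/σ₀² + n/σ²; posterior mean is the precision-weighted average of μ₀ and x̄.
σ₀² = 96.82² = 9374.1124, σ² = 65.19² = 4249.7361; σ² + n·σ₀² = 4249.7361 + 13·9374.1124 = 126113.1973.
Posterior precision = 1/σ₀² + n/σ² = 1/9374.1124 + 13/4249.7361 = (σ² + n·σ₀²)/(σ₀²σ²) = 126113.1973/(9374.1124·4249.7361); posterior variance σₙ² = σ₀²σ²/(σ² + n·σ₀²) = 9374.1124·4249.7361/126113.1973 = 315.886876.
Predictive variance for one new observation = σₙ² + σ² = 9374.1124·4249.7361/126113.1973 + 4249.7361 = σ²·(σ₀² + 126113.1973)/126113.1973 = 4249.7361·135487.3097/126113.1973 = 4565.622976; SD = √(4249.7361·135487.3097/126113.1973) = 67.5694.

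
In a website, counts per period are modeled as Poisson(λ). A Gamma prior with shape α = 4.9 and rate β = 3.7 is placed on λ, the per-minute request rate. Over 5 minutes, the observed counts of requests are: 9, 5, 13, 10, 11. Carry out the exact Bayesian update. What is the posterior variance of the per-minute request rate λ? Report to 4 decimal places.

0.6989

With a Gamma(shape α, rate β) prior, the Poisson likelihood is conjugate: the posterior is Gamma(α + ΣXᵢ, β + n).
Sum of counts S = 48 over n = 5 minutes.
Posterior: Gamma(α+S, β+n) = Gamma(4.9+48, 3.7+5) = Gamma(52.9, 8.7).
Var = α/β² = 52.9/8.7² = 0.6989.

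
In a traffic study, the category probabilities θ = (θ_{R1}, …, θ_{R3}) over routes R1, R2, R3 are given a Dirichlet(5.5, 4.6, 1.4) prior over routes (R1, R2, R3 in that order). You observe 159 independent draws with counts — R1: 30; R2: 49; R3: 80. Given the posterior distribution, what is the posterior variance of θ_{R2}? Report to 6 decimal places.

0.001257

The Dirichlet prior is conjugate to the Multinomial likelihood: each posterior αⱼ = prior αⱼ + observed count nⱼ.
Posterior concentration: (35.5, 53.6, 81.4), total = 170.5.
Var[θ_j] = α_j(Σα−α_j)/((Σα)²(Σα+1)) = 53.6·116.9/(170.5²·171.5) = 0.001257.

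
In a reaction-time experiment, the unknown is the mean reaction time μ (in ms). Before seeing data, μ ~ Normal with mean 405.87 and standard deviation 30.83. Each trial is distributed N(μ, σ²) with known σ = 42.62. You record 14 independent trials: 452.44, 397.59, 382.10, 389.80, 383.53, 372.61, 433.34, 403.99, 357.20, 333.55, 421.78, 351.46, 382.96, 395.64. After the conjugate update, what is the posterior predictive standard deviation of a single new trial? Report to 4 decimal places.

43.9389

For Normal data with known variance σ², a Normal(μ₀, σ₀²) prior on μ is conjugate. Posterior precision = 1/σ₀² + n/σ²; posterior mean is the precision-weighted average of μ₀ and x̄.
σ₀² = 30.83² = 950.4889, σ² = 42.62² = 1816.4644; σ² + n·σ₀² = 1816.4644 + 14·950.4889 = 15123.309.
Posterior precision = 1/σ₀² + n/σ² = 1/950.4889 + 14/1816.4644 = (σ² + n·σ₀²)/(σ₀²σ²) = 15123.309/(950.4889·1816.4644); posterior variance σₙ² = σ₀²σ²/(σ² + n·σ₀²) = 950.4889·1816.4644/15123.309 = 114.163458.
Predictive variance for one new observation = σₙ² + σ² = 950.4889·1816.4644/15123.309 + 1816.4644 = σ²·(σ₀² + 15123.309)/15123.309 = 1816.4644·16073.7979/15123.309 = 1930.627858; SD = √(1816.4644·16073.7979/15123.309) = 43.9389.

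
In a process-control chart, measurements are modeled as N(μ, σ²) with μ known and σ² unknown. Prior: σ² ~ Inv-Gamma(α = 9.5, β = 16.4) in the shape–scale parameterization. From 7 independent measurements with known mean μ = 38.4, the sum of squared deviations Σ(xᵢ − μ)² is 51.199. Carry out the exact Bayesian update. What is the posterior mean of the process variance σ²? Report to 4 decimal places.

3.5000

With known mean μ and an Inverse-Gamma(α, β) prior on σ², the Normal likelihood is conjugate: posterior is Inv-Gamma(α + n/2, β + Σ(xᵢ−μ)²/2).
Posterior: Inv-Gamma(9.5 + 7/2, 16.4 + 51.199/2) = Inv-Gamma(13.00, 41.9995).
E[σ²|data] = β/(α−1) = 41.9995/12.00 = 3.5000.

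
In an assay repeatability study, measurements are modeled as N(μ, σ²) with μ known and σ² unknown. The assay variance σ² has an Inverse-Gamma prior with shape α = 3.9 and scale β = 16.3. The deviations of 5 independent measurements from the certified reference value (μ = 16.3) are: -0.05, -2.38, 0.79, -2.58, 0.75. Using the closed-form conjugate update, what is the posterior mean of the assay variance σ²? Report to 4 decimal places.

With known mean μ and an Inverse-Gamma(α, β) prior on σ², the Normal likelihood is conjugate: posterior is Inv-Gamma(α + n/2, β + Σ(xᵢ−μ)²/2).
Σ(xᵢ−μ)² = (-0.05)² + (-2.38)² + (0.79)² + (-2.58)² + (0.75)² = 13.5099.
Posterior: Inv-Gamma(3.9 + 5/2, 16.3 + 13.5099/2) = Inv-Gamma(6.40, 23.05495).
E[σ²|data] = β/(α−1) = 23.05495/5.40 = 4.2694.

4.2694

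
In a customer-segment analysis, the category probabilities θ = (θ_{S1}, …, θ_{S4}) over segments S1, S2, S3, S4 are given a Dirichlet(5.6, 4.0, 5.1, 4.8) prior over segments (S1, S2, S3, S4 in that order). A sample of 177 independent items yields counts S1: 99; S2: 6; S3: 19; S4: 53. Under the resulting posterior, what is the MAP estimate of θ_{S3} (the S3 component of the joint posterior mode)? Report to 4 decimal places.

0.1200

The Dirichlet prior is conjugate to the Multinomial likelihood: each posterior αⱼ = prior αⱼ + observed count nⱼ.
Posterior concentration: (104.6, 10.0, 24.1, 57.8), total = 196.5.
Joint mode component: (α_{S3}−1)/(Σα−K) = 23.1/192.5 = 0.1200.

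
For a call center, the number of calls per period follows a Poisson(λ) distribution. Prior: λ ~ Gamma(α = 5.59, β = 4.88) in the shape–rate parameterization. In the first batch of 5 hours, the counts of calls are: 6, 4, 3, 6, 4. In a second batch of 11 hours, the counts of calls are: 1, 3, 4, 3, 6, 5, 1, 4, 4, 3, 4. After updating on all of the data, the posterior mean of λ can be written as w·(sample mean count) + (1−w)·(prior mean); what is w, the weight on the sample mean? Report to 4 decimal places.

0.7663

With a Gamma(shape α, rate β) prior, the Poisson likelihood is conjugate: the posterior is Gamma(α + ΣXᵢ, β + n).
Total number of hours: n = 5 + 11 = 16.
Posterior mean = (α₀+S)/(β₀+n) = [n/(β₀+n)]·(S/n) + [β₀/(β₀+n)]·(α₀/β₀), so only n and β₀ enter the weight.
Weight on data w = n/(β₀+n) = 16/(4.88+16) = 16/20.88 = 0.7663.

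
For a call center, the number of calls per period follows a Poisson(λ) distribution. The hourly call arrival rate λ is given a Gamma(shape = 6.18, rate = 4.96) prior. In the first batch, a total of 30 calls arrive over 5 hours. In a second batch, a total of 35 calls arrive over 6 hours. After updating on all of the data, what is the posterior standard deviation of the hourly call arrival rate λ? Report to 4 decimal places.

With a Gamma(shape α, rate β) prior, the Poisson likelihood is conjugate: the posterior is Gamma(α + ΣXᵢ, β + n).
After batch 1: Gamma(α+S, β+n) = Gamma(6.18+30, 4.96+5) = Gamma(36.18, 9.96).
After batch 2: Gamma(α+S, β+n) = Gamma(36.18+35, 9.96+6) = Gamma(71.18, 15.96).
SD = √α/β = √71.18/15.96 = 0.5286.

0.5286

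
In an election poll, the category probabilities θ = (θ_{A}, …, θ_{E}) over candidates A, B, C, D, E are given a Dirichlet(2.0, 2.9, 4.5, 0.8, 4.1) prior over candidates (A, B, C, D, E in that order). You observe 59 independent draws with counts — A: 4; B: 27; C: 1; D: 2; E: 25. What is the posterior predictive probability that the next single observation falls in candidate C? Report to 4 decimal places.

The Dirichlet prior is conjugate to the Multinomial likelihood: each posterior αⱼ = prior αⱼ + observed count nⱼ.
Posterior concentration: (6.0, 29.9, 5.5, 2.8, 29.1), total = 73.3.
P(next = C | data) = α_{C}/Σα = 0.0750.

0.0750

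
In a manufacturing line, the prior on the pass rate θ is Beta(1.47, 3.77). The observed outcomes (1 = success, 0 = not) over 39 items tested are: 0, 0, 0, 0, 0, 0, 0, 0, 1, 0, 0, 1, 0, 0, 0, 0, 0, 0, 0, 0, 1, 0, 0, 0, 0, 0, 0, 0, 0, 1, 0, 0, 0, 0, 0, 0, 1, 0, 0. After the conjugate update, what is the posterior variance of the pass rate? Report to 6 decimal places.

0.002760

The Beta prior is conjugate to a Binomial/Bernoulli likelihood; the update adds successes to α and failures to β.
Posterior: Beta(α+k, β+n−k) = Beta(1.47+5, 3.77+34) = Beta(6.47, 37.77).
Var = αβ/((α+β)²(α+β+1)) = 6.47·37.77/(44.24²·45.24) = 0.002760.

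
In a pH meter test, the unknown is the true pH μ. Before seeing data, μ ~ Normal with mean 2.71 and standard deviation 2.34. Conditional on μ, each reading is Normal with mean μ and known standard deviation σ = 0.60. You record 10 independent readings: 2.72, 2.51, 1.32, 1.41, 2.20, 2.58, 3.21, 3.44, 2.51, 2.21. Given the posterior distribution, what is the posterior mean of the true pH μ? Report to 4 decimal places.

For Normal data with known variance σ², a Normal(μ₀, σ₀²) prior on μ is conjugate. Posterior precision = 1/σ₀² + n/σ²; posterior mean is the precision-weighted average of μ₀ and x̄.
Σxᵢ = 2.72 + 2.51 + 1.32 + 1.41 + 2.20 + 2.58 + 3.21 + 3.44 + 2.51 + 2.21 = 24.11, so n·x̄ = 24.11.
σ₀² = 2.34² = 5.4756, σ² = 0.60² = 0.36; σ² + n·σ₀² = 0.36 + 10·5.4756 = 55.116.
Posterior mean = (μ₀/σ₀² + n·x̄/σ²)/(1/σ₀² + n/σ²) = (σ²·μ₀ + σ₀²·n·x̄)/(σ² + n·σ₀²) = (0.36·2.71 + 5.4756·24.11)/55.116 = 132.992316/55.116 = 2.4130.

2.4130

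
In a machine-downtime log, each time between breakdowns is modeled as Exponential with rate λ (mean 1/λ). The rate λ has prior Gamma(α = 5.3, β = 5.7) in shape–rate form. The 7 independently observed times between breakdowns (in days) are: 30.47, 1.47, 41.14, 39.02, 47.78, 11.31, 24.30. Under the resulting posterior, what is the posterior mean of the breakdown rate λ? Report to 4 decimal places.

0.0611

With a Gamma(shape α, rate β) prior on the exponential rate λ, the posterior after n observations with total T = Σxᵢ is Gamma(α+n, β+T).
Sum of observations T = 195.49 days; n = 7.
Posterior: Gamma(5.3+7, 5.7+195.49) = Gamma(12.3, 201.19).
Posterior mean of λ = α/β = 12.3/201.19 = 0.0611.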